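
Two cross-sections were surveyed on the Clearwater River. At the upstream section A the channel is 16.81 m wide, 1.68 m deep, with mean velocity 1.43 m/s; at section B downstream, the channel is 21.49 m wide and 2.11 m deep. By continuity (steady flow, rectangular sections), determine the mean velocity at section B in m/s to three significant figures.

0.891 m/s

Q = A₁V₁ = (16.81×1.68) × 1.43 = 40.38 m³/s
A₂ = 21.49 × 2.11 = 45.34 m²
V₂ = Q/A₂ = 40.38/45.34 = 0.8906 m/s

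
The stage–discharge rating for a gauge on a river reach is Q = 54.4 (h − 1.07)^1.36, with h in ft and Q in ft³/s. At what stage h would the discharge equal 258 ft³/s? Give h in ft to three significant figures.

h − h₀ = (Q/C)^(1/b) = (258/54.4)^(1/1.36) = 3.141 ft
h = 1.07 + 3.141 = 4.211 ft

4.21 ft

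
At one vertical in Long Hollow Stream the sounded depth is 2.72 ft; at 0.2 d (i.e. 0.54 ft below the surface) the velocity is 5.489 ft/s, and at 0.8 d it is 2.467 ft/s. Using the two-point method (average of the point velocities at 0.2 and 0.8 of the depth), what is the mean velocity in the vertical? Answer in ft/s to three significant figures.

v̄ = (5.489 + 2.467) / 2 = 3.978 ft/s

3.98 ft/s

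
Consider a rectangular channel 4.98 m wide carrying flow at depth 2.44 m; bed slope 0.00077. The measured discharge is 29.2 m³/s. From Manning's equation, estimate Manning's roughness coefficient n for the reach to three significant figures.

0.0133

A = b·y = 4.98 × 2.44 = 12.15 m²
P = b + 2y = 4.98 + 2×2.44 = 9.860 m
R = A/P = 12.15/9.860 = 1.232 m
n = (1/Q)·A·R^(2/3)·S^(1/2) = (1/29.2) × 12.15 × 1.149 × 0.02775 = 0.01327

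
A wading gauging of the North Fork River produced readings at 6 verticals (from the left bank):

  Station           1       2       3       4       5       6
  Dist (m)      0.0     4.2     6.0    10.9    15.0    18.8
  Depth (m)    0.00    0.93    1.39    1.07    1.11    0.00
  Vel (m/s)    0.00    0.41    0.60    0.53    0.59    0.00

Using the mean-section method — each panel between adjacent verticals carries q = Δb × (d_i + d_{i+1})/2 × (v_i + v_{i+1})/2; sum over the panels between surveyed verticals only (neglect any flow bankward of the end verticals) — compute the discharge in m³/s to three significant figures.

Panel 1-2: Δb = 4.2 m, d̄ = (0.00+0.93)/2 = 0.465, v̄ = (0.00+0.41)/2 = 0.205 → q = 4.2×0.465×0.205 = 0.4004 m³/s
Panel 2-3: Δb = 1.8 m, d̄ = (0.93+1.39)/2 = 1.16, v̄ = (0.41+0.60)/2 = 0.505 → q = 1.8×1.16×0.505 = 1.054 m³/s
Panel 3-4: Δb = 4.9 m, d̄ = (1.39+1.07)/2 = 1.23, v̄ = (0.60+0.53)/2 = 0.565 → q = 4.9×1.23×0.565 = 3.405 m³/s
Panel 4-5: Δb = 4.1 m, d̄ = (1.07+1.11)/2 = 1.09, v̄ = (0.53+0.59)/2 = 0.56 → q = 4.1×1.09×0.56 = 2.503 m³/s
Panel 5-6: Δb = 3.8 m, d̄ = (1.11+0.00)/2 = 0.555, v̄ = (0.59+0.00)/2 = 0.295 → q = 3.8×0.555×0.295 = 0.6222 m³/s
Q = Σ q = 7.985 m³/s

7.98 m³/s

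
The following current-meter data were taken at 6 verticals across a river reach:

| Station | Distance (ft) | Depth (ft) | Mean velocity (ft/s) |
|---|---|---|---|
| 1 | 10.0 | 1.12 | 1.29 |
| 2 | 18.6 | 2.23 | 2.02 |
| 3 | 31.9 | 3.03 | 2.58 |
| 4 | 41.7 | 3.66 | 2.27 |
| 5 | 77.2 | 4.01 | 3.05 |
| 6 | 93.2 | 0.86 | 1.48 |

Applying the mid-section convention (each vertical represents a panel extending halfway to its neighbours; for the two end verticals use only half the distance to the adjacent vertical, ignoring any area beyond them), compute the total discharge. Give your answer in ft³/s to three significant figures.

659 ft³/s

w_1 = (18.6 − 10.0)/2 = 4.3 ft; q_1 = 1.29 × 1.12 × 4.3 = 6.213 ft³/s
w_2 = (31.9 − 10.0)/2 = 10.95 ft; q_2 = 2.02 × 2.23 × 10.95 = 49.33 ft³/s
w_3 = (41.7 − 18.6)/2 = 11.55 ft; q_3 = 2.58 × 3.03 × 11.55 = 90.29 ft³/s
w_4 = (77.2 − 31.9)/2 = 22.65 ft; q_4 = 2.27 × 3.66 × 22.65 = 188.2 ft³/s
w_5 = (93.2 − 41.7)/2 = 25.75 ft; q_5 = 3.05 × 4.01 × 25.75 = 314.9 ft³/s
w_6 = (93.2 − 77.2)/2 = 8 ft; q_6 = 1.48 × 0.86 × 8 = 10.18 ft³/s
Q = Σ qᵢ = 659.1 ft³/s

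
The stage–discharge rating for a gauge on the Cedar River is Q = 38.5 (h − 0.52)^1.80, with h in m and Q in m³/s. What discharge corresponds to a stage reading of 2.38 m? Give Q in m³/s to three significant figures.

118 m³/s

Q = 38.5 × (2.38 − 0.52)^1.80 = 38.5 × 1.86^1.80 = 117.6 m³/s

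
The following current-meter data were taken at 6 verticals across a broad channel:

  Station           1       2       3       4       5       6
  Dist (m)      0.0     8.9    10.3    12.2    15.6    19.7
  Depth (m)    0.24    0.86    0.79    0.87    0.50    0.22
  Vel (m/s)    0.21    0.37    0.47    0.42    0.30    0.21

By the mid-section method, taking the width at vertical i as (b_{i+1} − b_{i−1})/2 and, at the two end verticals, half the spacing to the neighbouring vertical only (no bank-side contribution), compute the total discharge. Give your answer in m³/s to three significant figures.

w_1 = (8.9 − 0.0)/2 = 4.45 m; q_1 = 0.21 × 0.24 × 4.45 = 0.2243 m³/s
w_2 = (10.3 − 0.0)/2 = 5.15 m; q_2 = 0.37 × 0.86 × 5.15 = 1.639 m³/s
w_3 = (12.2 − 8.9)/2 = 1.65 m; q_3 = 0.47 × 0.79 × 1.65 = 0.6126 m³/s
w_4 = (15.6 − 10.3)/2 = 2.65 m; q_4 = 0.42 × 0.87 × 2.65 = 0.9683 m³/s
w_5 = (19.7 − 12.2)/2 = 3.75 m; q_5 = 0.30 × 0.50 × 3.75 = 0.5625 m³/s
w_6 = (19.7 − 15.6)/2 = 2.05 m; q_6 = 0.21 × 0.22 × 2.05 = 0.09471 m³/s
Q = Σ qᵢ = 4.101 m³/s

4.10 m³/s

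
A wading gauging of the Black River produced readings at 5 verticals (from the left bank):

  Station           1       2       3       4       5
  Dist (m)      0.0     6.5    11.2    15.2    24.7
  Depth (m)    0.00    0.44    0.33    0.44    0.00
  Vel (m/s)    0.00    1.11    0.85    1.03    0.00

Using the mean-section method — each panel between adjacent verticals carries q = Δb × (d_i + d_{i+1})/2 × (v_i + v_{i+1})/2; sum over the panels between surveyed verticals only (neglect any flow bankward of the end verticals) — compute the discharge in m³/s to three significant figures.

5.09 m³/s

Panel 1-2: Δb = 6.5 m, d̄ = (0.00+0.44)/2 = 0.22, v̄ = (0.00+1.11)/2 = 0.555 → q = 6.5×0.22×0.555 = 0.7937 m³/s
Panel 2-3: Δb = 4.7 m, d̄ = (0.44+0.33)/2 = 0.385, v̄ = (1.11+0.85)/2 = 0.98 → q = 4.7×0.385×0.98 = 1.773 m³/s
Panel 3-4: Δb = 4 m, d̄ = (0.33+0.44)/2 = 0.385, v̄ = (0.85+1.03)/2 = 0.94 → q = 4×0.385×0.94 = 1.448 m³/s
Panel 4-5: Δb = 9.5 m, d̄ = (0.44+0.00)/2 = 0.22, v̄ = (1.03+0.00)/2 = 0.515 → q = 9.5×0.22×0.515 = 1.076 m³/s
Q = Σ q = 5.091 m³/s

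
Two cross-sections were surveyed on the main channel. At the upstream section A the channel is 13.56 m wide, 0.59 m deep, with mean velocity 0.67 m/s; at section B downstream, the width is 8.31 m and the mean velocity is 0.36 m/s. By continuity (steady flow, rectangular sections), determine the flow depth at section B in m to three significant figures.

1.79 m

Q = A₁V₁ = (13.56×0.59) × 0.67 = 5.360 m³/s
d₂ = Q/(b₂ V₂) = 5.360/(8.31×0.36) = 1.792 m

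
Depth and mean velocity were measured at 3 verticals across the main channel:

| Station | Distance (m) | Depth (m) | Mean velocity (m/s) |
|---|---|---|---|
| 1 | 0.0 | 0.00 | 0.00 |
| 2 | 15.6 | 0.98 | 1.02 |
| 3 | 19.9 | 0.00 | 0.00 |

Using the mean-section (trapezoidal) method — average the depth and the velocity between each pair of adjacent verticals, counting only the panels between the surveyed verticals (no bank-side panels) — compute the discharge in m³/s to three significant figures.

Panel 1-2: Δb = 15.6 m, d̄ = (0.00+0.98)/2 = 0.49, v̄ = (0.00+1.02)/2 = 0.51 → q = 15.6×0.49×0.51 = 3.898 m³/s
Panel 2-3: Δb = 4.3 m, d̄ = (0.98+0.00)/2 = 0.49, v̄ = (1.02+0.00)/2 = 0.51 → q = 4.3×0.49×0.51 = 1.075 m³/s
Q = Σ q = 4.973 m³/s

4.97 m³/s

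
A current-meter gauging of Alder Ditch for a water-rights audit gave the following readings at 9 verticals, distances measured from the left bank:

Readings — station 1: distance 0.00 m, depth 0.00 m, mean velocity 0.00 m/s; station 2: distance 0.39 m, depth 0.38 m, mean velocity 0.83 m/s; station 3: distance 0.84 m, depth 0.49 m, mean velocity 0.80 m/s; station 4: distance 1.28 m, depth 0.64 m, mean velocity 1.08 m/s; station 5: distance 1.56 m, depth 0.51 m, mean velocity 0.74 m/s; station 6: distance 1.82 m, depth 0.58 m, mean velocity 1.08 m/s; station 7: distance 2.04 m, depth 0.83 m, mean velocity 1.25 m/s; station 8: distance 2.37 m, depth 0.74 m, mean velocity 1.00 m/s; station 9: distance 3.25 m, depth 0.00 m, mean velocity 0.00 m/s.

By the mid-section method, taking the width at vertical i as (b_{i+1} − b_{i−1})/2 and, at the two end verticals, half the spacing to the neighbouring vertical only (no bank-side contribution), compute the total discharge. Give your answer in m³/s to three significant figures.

1.54 m³/s

w_2 = (0.84 − 0.00)/2 = 0.42 m; q_2 = 0.83 × 0.38 × 0.42 = 0.1325 m³/s
w_3 = (1.28 − 0.39)/2 = 0.445 m; q_3 = 0.80 × 0.49 × 0.445 = 0.1744 m³/s
w_4 = (1.56 − 0.84)/2 = 0.36 m; q_4 = 1.08 × 0.64 × 0.36 = 0.2488 m³/s
w_5 = (1.82 − 1.28)/2 = 0.27 m; q_5 = 0.74 × 0.51 × 0.27 = 0.1019 m³/s
w_6 = (2.04 − 1.56)/2 = 0.24 m; q_6 = 1.08 × 0.58 × 0.24 = 0.1503 m³/s
w_7 = (2.37 − 1.82)/2 = 0.275 m; q_7 = 1.25 × 0.83 × 0.275 = 0.2853 m³/s
w_8 = (3.25 − 2.04)/2 = 0.605 m; q_8 = 1.00 × 0.74 × 0.605 = 0.4477 m³/s
Stations 1, 9 contribute zero (depth or velocity is 0).
Q = Σ qᵢ = 1.541 m³/s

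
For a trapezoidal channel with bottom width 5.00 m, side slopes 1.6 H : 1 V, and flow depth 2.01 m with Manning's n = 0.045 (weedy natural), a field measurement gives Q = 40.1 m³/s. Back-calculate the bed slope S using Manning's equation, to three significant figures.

A = (b + z·y)·y = (5.00 + 1.6×2.01)×2.01 = 16.51 m²
P = b + 2y√(1+z²) = 5.00 + 2×2.01×√(1+1.6²) = 12.58 m
R = A/P = 16.51/12.58 = 1.312 m
S = (Q·n / (1·A·R^(2/3)))² = (40.1×0.045 / (1×16.51×1.199))² = 0.008311

0.00831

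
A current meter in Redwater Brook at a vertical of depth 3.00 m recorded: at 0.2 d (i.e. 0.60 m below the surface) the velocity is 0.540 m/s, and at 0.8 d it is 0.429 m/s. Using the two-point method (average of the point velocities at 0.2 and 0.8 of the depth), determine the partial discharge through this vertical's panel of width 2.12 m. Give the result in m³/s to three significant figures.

3.08 m³/s

v̄ = (0.540 + 0.429) / 2 = 0.4845 m/s
q = v̄ × d × w = 0.4845 × 3.00 × 2.12 = 3.081 m³/s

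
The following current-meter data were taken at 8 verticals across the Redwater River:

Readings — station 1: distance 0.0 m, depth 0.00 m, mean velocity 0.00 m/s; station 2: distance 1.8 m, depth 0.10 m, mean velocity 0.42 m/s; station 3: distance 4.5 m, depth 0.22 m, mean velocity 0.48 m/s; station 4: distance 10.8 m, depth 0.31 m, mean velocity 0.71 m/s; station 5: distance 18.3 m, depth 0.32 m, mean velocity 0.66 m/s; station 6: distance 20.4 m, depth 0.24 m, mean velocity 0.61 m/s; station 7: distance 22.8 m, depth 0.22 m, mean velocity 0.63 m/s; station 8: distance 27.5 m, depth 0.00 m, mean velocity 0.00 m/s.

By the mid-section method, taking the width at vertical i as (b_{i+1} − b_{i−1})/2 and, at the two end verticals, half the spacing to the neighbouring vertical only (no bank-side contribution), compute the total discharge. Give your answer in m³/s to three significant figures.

w_2 = (4.5 − 0.0)/2 = 2.25 m; q_2 = 0.42 × 0.10 × 2.25 = 0.09450 m³/s
w_3 = (10.8 − 1.8)/2 = 4.5 m; q_3 = 0.48 × 0.22 × 4.5 = 0.4752 m³/s
w_4 = (18.3 − 4.5)/2 = 6.9 m; q_4 = 0.71 × 0.31 × 6.9 = 1.519 m³/s
w_5 = (20.4 − 10.8)/2 = 4.8 m; q_5 = 0.66 × 0.32 × 4.8 = 1.014 m³/s
w_6 = (22.8 − 18.3)/2 = 2.25 m; q_6 = 0.61 × 0.24 × 2.25 = 0.3294 m³/s
w_7 = (27.5 − 20.4)/2 = 3.55 m; q_7 = 0.63 × 0.22 × 3.55 = 0.4920 m³/s
Stations 1, 8 contribute zero (depth or velocity is 0).
Q = Σ qᵢ = 3.924 m³/s

3.92 m³/s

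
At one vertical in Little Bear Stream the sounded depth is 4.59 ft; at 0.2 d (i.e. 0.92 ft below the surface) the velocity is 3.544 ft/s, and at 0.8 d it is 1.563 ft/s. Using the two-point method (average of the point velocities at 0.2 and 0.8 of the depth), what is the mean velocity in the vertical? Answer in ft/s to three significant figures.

2.55 ft/s

v̄ = (3.544 + 1.563) / 2 = 2.554 ft/s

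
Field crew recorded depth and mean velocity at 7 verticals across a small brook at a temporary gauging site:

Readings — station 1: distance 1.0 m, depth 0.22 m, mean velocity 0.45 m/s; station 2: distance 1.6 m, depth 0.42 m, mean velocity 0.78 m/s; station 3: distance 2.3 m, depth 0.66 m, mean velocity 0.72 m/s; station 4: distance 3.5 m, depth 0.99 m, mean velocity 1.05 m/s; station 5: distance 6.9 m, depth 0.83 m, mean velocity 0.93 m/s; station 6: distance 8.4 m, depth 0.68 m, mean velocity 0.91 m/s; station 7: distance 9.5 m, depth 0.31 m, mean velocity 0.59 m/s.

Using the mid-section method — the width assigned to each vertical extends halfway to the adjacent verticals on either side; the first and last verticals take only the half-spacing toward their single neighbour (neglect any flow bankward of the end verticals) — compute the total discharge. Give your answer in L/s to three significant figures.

w_1 = (1.6 − 1.0)/2 = 0.3 m; q_1 = 0.45 × 0.22 × 0.3 = 0.02970 m³/s
w_2 = (2.3 − 1.0)/2 = 0.65 m; q_2 = 0.78 × 0.42 × 0.65 = 0.2129 m³/s
w_3 = (3.5 − 1.6)/2 = 0.95 m; q_3 = 0.72 × 0.66 × 0.95 = 0.4514 m³/s
w_4 = (6.9 − 2.3)/2 = 2.3 m; q_4 = 1.05 × 0.99 × 2.3 = 2.391 m³/s
w_5 = (8.4 − 3.5)/2 = 2.45 m; q_5 = 0.93 × 0.83 × 2.45 = 1.891 m³/s
w_6 = (9.5 − 6.9)/2 = 1.3 m; q_6 = 0.91 × 0.68 × 1.3 = 0.8044 m³/s
w_7 = (9.5 − 8.4)/2 = 0.55 m; q_7 = 0.59 × 0.31 × 0.55 = 0.1006 m³/s
Q = Σ qᵢ = 5.881 m³/s
= 5.881 × 1000 = 5881 L/s

5880 L/s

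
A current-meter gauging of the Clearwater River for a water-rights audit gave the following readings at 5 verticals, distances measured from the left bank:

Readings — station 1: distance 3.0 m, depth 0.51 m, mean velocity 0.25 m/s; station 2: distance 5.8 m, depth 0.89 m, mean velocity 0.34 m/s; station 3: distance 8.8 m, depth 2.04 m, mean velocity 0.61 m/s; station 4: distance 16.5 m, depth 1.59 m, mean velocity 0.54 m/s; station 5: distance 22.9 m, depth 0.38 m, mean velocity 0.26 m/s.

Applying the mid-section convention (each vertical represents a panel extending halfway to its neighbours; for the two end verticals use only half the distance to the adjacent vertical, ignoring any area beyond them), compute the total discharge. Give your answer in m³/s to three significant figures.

w_1 = (5.8 − 3.0)/2 = 1.4 m; q_1 = 0.25 × 0.51 × 1.4 = 0.1785 m³/s
w_2 = (8.8 − 3.0)/2 = 2.9 m; q_2 = 0.34 × 0.89 × 2.9 = 0.8775 m³/s
w_3 = (16.5 − 5.8)/2 = 5.35 m; q_3 = 0.61 × 2.04 × 5.35 = 6.658 m³/s
w_4 = (22.9 − 8.8)/2 = 7.05 m; q_4 = 0.54 × 1.59 × 7.05 = 6.053 m³/s
w_5 = (22.9 − 16.5)/2 = 3.2 m; q_5 = 0.26 × 0.38 × 3.2 = 0.3162 m³/s
Q = Σ qᵢ = 14.08 m³/s

14.1 m³/s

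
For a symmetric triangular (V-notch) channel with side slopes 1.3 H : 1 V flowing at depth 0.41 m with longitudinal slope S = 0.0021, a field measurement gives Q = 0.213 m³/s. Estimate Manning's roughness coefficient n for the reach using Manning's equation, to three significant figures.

A = z·y² = 1.3×0.41² = 0.2185 m²
P = 2y√(1+z²) = 2×0.41×√(1+1.3²) = 1.345 m
R = A/P = 0.2185/1.345 = 0.1625 m
n = (1/Q)·A·R^(2/3)·S^(1/2) = (1/0.213) × 0.2185 × 0.2978 × 0.04583 = 0.01400

0.0140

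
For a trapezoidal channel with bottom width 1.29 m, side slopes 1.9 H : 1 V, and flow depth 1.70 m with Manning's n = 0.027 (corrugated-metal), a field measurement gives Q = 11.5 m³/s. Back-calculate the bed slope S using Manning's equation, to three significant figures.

A = (b + z·y)·y = (1.29 + 1.9×1.70)×1.70 = 7.684 m²
P = b + 2y√(1+z²) = 1.29 + 2×1.70×√(1+1.9²) = 8.590 m
R = A/P = 7.684/8.590 = 0.8945 m
S = (Q·n / (1·A·R^(2/3)))² = (11.5×0.027 / (1×7.684×0.9284))² = 0.001895

0.00189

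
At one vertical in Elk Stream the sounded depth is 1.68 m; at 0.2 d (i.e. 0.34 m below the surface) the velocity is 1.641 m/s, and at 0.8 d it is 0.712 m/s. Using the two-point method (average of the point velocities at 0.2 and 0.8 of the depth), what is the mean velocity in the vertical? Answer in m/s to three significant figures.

1.18 m/s

v̄ = (1.641 + 0.712) / 2 = 1.177 m/s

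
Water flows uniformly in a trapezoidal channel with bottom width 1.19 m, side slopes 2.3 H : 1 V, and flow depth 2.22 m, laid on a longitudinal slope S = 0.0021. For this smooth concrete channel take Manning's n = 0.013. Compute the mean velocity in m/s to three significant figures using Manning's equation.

A = (b + z·y)·y = (1.19 + 2.3×2.22)×2.22 = 13.98 m²
P = b + 2y√(1+z²) = 1.19 + 2×2.22×√(1+2.3²) = 12.33 m
R = A/P = 13.98/12.33 = 1.134 m
Q = (1/n)·A·R^(2/3)·S^(1/2) = (1/0.013) × 13.98 × 1.134^(2/3) × 0.0021^(1/2) = 53.58 m³/s
V = Q/A = 53.58/13.98 = 3.833 m/s

3.83 m/s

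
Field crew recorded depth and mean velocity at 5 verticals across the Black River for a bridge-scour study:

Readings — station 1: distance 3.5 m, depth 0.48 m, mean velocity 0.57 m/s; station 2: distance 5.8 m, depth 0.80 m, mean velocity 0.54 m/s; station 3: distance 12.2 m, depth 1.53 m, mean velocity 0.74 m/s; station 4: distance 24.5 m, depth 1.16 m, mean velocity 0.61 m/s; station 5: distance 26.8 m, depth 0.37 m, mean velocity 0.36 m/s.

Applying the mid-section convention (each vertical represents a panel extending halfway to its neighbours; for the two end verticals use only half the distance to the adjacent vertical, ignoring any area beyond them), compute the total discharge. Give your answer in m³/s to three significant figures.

w_1 = (5.8 − 3.5)/2 = 1.15 m; q_1 = 0.57 × 0.48 × 1.15 = 0.3146 m³/s
w_2 = (12.2 − 3.5)/2 = 4.35 m; q_2 = 0.54 × 0.80 × 4.35 = 1.879 m³/s
w_3 = (24.5 − 5.8)/2 = 9.35 m; q_3 = 0.74 × 1.53 × 9.35 = 10.59 m³/s
w_4 = (26.8 − 12.2)/2 = 7.3 m; q_4 = 0.61 × 1.16 × 7.3 = 5.165 m³/s
w_5 = (26.8 − 24.5)/2 = 1.15 m; q_5 = 0.36 × 0.37 × 1.15 = 0.1532 m³/s
Q = Σ qᵢ = 18.10 m³/s

18.1 m³/s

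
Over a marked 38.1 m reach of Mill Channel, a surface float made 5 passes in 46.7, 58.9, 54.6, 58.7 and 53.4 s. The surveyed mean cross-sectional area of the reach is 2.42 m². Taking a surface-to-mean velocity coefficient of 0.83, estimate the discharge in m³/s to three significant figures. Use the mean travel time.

t̄ = (46.7 + 58.9 + 54.6 + 58.7 + 53.4) / 5 = 54.46 s
v_surface = L / t̄ = 38.1 / 54.46 = 0.6996 m/s
v_mean = 0.83 × 0.6996 = 0.5807 m/s
Q = A × v_mean = 2.42 × 0.5807 = 1.405 m³/s

1.41 m³/s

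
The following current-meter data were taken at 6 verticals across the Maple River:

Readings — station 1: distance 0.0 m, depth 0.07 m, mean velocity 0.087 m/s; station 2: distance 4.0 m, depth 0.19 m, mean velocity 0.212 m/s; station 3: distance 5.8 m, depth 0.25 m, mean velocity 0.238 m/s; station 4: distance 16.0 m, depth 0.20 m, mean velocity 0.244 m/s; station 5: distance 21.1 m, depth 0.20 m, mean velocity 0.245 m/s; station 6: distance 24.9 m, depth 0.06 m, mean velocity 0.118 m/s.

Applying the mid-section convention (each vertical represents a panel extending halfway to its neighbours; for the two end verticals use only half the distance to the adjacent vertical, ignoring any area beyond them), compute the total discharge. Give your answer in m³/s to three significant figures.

w_1 = (4.0 − 0.0)/2 = 2 m; q_1 = 0.087 × 0.07 × 2 = 0.01218 m³/s
w_2 = (5.8 − 0.0)/2 = 2.9 m; q_2 = 0.212 × 0.19 × 2.9 = 0.1168 m³/s
w_3 = (16.0 − 4.0)/2 = 6 m; q_3 = 0.238 × 0.25 × 6 = 0.3570 m³/s
w_4 = (21.1 − 5.8)/2 = 7.65 m; q_4 = 0.244 × 0.20 × 7.65 = 0.3733 m³/s
w_5 = (24.9 − 16.0)/2 = 4.45 m; q_5 = 0.245 × 0.20 × 4.45 = 0.2181 m³/s
w_6 = (24.9 − 21.1)/2 = 1.9 m; q_6 = 0.118 × 0.06 × 1.9 = 0.01345 m³/s
Q = Σ qᵢ = 1.091 m³/s

1.09 m³/s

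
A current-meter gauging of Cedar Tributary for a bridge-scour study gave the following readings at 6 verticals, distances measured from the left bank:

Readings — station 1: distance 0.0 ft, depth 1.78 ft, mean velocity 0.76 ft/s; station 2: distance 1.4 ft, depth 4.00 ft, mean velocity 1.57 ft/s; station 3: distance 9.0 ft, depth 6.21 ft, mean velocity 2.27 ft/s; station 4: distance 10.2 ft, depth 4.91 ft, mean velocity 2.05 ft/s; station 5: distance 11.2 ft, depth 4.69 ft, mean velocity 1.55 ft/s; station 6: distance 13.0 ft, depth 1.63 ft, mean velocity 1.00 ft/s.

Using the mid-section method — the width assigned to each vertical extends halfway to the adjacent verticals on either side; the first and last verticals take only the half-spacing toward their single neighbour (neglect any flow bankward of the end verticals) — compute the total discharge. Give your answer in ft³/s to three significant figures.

114 ft³/s

w_1 = (1.4 − 0.0)/2 = 0.7 ft; q_1 = 0.76 × 1.78 × 0.7 = 0.9470 ft³/s
w_2 = (9.0 − 0.0)/2 = 4.5 ft; q_2 = 1.57 × 4.00 × 4.5 = 28.26 ft³/s
w_3 = (10.2 − 1.4)/2 = 4.4 ft; q_3 = 2.27 × 6.21 × 4.4 = 62.03 ft³/s
w_4 = (11.2 − 9.0)/2 = 1.1 ft; q_4 = 2.05 × 4.91 × 1.1 = 11.07 ft³/s
w_5 = (13.0 − 10.2)/2 = 1.4 ft; q_5 = 1.55 × 4.69 × 1.4 = 10.18 ft³/s
w_6 = (13.0 − 11.2)/2 = 0.9 ft; q_6 = 1.00 × 1.63 × 0.9 = 1.467 ft³/s
Q = Σ qᵢ = 113.9 ft³/s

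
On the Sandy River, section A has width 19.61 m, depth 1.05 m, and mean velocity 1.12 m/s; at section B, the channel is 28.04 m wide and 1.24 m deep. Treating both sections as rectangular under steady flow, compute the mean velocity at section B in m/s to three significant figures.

0.663 m/s

Q = A₁V₁ = (19.61×1.05) × 1.12 = 23.06 m³/s
A₂ = 28.04 × 1.24 = 34.77 m²
V₂ = Q/A₂ = 23.06/34.77 = 0.6633 m/s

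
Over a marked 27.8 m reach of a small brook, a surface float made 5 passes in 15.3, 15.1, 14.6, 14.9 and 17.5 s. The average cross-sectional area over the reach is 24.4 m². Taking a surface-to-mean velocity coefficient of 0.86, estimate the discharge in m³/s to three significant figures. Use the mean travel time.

37.7 m³/s

t̄ = (15.3 + 15.1 + 14.6 + 14.9 + 17.5) / 5 = 15.48 s
v_surface = L / t̄ = 27.8 / 15.48 = 1.796 m/s
v_mean = 0.86 × 1.796 = 1.544 m/s
Q = A × v_mean = 24.4 × 1.544 = 37.68 m³/s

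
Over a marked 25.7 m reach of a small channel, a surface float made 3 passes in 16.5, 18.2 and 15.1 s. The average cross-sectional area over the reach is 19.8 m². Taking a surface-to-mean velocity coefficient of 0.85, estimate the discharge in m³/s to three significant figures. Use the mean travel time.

t̄ = (16.5 + 18.2 + 15.1) / 3 = 16.6 s
v_surface = L / t̄ = 25.7 / 16.6 = 1.548 m/s
v_mean = 0.85 × 1.548 = 1.316 m/s
Q = A × v_mean = 19.8 × 1.316 = 26.06 m³/s

26.1 m³/s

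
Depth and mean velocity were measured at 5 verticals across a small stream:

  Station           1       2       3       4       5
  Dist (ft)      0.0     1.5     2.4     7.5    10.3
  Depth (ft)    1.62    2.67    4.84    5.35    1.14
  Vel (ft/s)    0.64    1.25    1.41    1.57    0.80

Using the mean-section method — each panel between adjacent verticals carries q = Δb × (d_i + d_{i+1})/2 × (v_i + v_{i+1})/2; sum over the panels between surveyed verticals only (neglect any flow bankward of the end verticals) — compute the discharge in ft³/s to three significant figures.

Panel 1-2: Δb = 1.5 ft, d̄ = (1.62+2.67)/2 = 2.145, v̄ = (0.64+1.25)/2 = 0.945 → q = 1.5×2.145×0.945 = 3.041 ft³/s
Panel 2-3: Δb = 0.9 ft, d̄ = (2.67+4.84)/2 = 3.755, v̄ = (1.25+1.41)/2 = 1.33 → q = 0.9×3.755×1.33 = 4.495 ft³/s
Panel 3-4: Δb = 5.1 ft, d̄ = (4.84+5.35)/2 = 5.095, v̄ = (1.41+1.57)/2 = 1.49 → q = 5.1×5.095×1.49 = 38.72 ft³/s
Panel 4-5: Δb = 2.8 ft, d̄ = (5.35+1.14)/2 = 3.245, v̄ = (1.57+0.80)/2 = 1.185 → q = 2.8×3.245×1.185 = 10.77 ft³/s
Q = Σ q = 57.02 ft³/s

57.0 ft³/s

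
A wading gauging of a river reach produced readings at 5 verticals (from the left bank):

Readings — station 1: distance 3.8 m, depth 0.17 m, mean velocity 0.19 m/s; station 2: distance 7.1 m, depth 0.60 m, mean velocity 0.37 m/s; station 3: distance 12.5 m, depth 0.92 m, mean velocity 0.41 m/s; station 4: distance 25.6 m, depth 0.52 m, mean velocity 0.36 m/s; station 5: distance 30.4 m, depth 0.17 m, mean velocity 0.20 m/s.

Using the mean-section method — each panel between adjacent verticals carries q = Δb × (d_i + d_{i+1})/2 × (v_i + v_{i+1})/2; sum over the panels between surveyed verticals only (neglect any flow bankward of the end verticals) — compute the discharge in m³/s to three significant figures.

Panel 1-2: Δb = 3.3 m, d̄ = (0.17+0.60)/2 = 0.385, v̄ = (0.19+0.37)/2 = 0.28 → q = 3.3×0.385×0.28 = 0.3557 m³/s
Panel 2-3: Δb = 5.4 m, d̄ = (0.60+0.92)/2 = 0.76, v̄ = (0.37+0.41)/2 = 0.39 → q = 5.4×0.76×0.39 = 1.601 m³/s
Panel 3-4: Δb = 13.1 m, d̄ = (0.92+0.52)/2 = 0.72, v̄ = (0.41+0.36)/2 = 0.385 → q = 13.1×0.72×0.385 = 3.631 m³/s
Panel 4-5: Δb = 4.8 m, d̄ = (0.52+0.17)/2 = 0.345, v̄ = (0.36+0.20)/2 = 0.28 → q = 4.8×0.345×0.28 = 0.4637 m³/s
Q = Σ q = 6.051 m³/s

6.05 m³/s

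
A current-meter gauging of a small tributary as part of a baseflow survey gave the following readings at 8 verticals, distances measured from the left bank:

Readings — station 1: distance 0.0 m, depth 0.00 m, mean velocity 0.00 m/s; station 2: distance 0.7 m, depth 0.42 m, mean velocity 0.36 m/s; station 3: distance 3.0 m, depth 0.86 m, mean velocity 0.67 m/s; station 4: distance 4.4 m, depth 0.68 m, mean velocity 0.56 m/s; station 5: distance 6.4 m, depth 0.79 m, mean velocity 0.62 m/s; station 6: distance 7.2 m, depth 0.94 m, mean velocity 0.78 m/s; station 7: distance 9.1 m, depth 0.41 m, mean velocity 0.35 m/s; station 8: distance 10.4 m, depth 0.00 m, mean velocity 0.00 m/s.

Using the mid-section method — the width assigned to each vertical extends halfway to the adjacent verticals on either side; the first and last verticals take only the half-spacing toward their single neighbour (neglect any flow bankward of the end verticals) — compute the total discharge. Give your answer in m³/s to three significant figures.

3.85 m³/s

w_2 = (3.0 − 0.0)/2 = 1.5 m; q_2 = 0.36 × 0.42 × 1.5 = 0.2268 m³/s
w_3 = (4.4 − 0.7)/2 = 1.85 m; q_3 = 0.67 × 0.86 × 1.85 = 1.066 m³/s
w_4 = (6.4 − 3.0)/2 = 1.7 m; q_4 = 0.56 × 0.68 × 1.7 = 0.6474 m³/s
w_5 = (7.2 − 4.4)/2 = 1.4 m; q_5 = 0.62 × 0.79 × 1.4 = 0.6857 m³/s
w_6 = (9.1 − 6.4)/2 = 1.35 m; q_6 = 0.78 × 0.94 × 1.35 = 0.9898 m³/s
w_7 = (10.4 − 7.2)/2 = 1.6 m; q_7 = 0.35 × 0.41 × 1.6 = 0.2296 m³/s
Stations 1, 8 contribute zero (depth or velocity is 0).
Q = Σ qᵢ = 3.845 m³/s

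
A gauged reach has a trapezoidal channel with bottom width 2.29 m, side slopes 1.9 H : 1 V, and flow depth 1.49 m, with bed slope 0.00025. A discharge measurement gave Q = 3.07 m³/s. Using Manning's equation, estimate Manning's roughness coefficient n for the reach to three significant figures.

A = (b + z·y)·y = (2.29 + 1.9×1.49)×1.49 = 7.630 m²
P = b + 2y√(1+z²) = 2.29 + 2×1.49×√(1+1.9²) = 8.688 m
R = A/P = 7.630/8.688 = 0.8782 m
n = (1/Q)·A·R^(2/3)·S^(1/2) = (1/3.07) × 7.630 × 0.9171 × 0.01581 = 0.03604

0.0360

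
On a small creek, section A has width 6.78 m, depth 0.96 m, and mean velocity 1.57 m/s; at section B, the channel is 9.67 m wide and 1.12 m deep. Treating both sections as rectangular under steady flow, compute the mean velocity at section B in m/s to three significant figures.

Q = A₁V₁ = (6.78×0.96) × 1.57 = 10.22 m³/s
A₂ = 9.67 × 1.12 = 10.83 m²
V₂ = Q/A₂ = 10.22/10.83 = 0.9435 m/s

0.944 m/s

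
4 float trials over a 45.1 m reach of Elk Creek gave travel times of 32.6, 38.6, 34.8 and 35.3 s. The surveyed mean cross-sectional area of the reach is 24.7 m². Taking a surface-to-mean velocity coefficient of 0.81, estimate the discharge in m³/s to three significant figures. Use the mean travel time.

t̄ = (32.6 + 38.6 + 34.8 + 35.3) / 4 = 35.325 s
v_surface = L / t̄ = 45.1 / 35.325 = 1.277 m/s
v_mean = 0.81 × 1.277 = 1.034 m/s
Q = A × v_mean = 24.7 × 1.034 = 25.54 m³/s

25.5 m³/s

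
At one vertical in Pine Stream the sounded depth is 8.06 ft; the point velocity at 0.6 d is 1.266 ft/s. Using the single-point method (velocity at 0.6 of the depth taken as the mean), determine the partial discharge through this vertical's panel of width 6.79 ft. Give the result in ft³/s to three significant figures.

v̄ = v₀.₆ = 1.266 ft/s
q = v̄ × d × w = 1.266 × 8.06 × 6.79 = 69.28 ft³/s

69.3 ft³/s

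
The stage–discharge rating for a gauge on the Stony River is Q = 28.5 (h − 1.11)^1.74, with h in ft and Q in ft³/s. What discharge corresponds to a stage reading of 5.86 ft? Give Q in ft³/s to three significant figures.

429 ft³/s

Q = 28.5 × (5.86 − 1.11)^1.74 = 28.5 × 4.75^1.74 = 428.8 ft³/s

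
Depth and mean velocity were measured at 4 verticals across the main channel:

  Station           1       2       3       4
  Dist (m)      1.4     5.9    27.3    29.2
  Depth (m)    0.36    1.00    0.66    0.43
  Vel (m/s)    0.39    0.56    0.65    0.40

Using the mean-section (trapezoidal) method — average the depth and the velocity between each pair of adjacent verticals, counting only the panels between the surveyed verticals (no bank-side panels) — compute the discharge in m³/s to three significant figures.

12.7 m³/s

Panel 1-2: Δb = 4.5 m, d̄ = (0.36+1.00)/2 = 0.68, v̄ = (0.39+0.56)/2 = 0.475 → q = 4.5×0.68×0.475 = 1.454 m³/s
Panel 2-3: Δb = 21.4 m, d̄ = (1.00+0.66)/2 = 0.83, v̄ = (0.56+0.65)/2 = 0.605 → q = 21.4×0.83×0.605 = 10.75 m³/s
Panel 3-4: Δb = 1.9 m, d̄ = (0.66+0.43)/2 = 0.545, v̄ = (0.65+0.40)/2 = 0.525 → q = 1.9×0.545×0.525 = 0.5436 m³/s
Q = Σ q = 12.74 m³/s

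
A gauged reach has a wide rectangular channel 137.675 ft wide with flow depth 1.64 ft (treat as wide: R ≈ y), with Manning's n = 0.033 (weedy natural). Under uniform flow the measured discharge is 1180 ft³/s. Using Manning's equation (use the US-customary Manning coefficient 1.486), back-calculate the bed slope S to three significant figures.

A = b·y = 137.675 × 1.64 = 225.8 ft²
Wide channel: R ≈ y = 1.64 ft
S = (Q·n / (1.486·A·R^(2/3)))² = (1180×0.033 / (1.486×225.8×1.391))² = 0.006965

0.00696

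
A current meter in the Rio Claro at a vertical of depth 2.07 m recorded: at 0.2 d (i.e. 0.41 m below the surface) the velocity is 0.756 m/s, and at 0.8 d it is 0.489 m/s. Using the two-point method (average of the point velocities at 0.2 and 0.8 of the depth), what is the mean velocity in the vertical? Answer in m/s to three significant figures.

v̄ = (0.756 + 0.489) / 2 = 0.6225 m/s

0.623 m/s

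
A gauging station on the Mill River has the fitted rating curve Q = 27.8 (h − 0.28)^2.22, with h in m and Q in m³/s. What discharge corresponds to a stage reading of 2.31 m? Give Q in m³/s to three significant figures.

Q = 27.8 × (2.31 − 0.28)^2.22 = 27.8 × 2.03^2.22 = 133.9 m³/s

134 m³/s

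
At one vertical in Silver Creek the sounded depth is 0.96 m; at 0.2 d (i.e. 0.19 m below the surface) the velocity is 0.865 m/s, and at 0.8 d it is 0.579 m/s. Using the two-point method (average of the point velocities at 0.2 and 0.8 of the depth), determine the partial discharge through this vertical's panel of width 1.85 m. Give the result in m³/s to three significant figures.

1.28 m³/s

v̄ = (0.865 + 0.579) / 2 = 0.7220 m/s
q = v̄ × d × w = 0.7220 × 0.96 × 1.85 = 1.282 m³/s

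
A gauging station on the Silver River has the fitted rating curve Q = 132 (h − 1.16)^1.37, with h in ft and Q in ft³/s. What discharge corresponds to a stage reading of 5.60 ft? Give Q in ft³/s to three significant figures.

Q = 132 × (5.60 − 1.16)^1.37 = 132 × 4.44^1.37 = 1017 ft³/s

1020 ft³/s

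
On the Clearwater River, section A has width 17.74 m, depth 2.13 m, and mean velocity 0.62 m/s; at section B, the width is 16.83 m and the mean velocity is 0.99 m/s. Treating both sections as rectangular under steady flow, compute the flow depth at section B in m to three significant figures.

1.41 m

Q = A₁V₁ = (17.74×2.13) × 0.62 = 23.43 m³/s
d₂ = Q/(b₂ V₂) = 23.43/(16.83×0.99) = 1.406 m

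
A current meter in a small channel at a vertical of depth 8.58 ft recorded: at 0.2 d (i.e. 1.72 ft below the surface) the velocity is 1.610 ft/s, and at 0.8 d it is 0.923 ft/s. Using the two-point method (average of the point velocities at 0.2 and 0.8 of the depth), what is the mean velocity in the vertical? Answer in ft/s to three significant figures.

1.27 ft/s

v̄ = (1.610 + 0.923) / 2 = 1.267 ft/s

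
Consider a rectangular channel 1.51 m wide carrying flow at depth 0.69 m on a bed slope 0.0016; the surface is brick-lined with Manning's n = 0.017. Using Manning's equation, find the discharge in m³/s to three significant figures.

1.24 m³/s

A = b·y = 1.51 × 0.69 = 1.042 m²
P = b + 2y = 1.51 + 2×0.69 = 2.890 m
R = A/P = 1.042/2.890 = 0.3605 m
Q = (1/n)·A·R^(2/3)·S^(1/2) = (1/0.017) × 1.042 × 0.3605^(2/3) × 0.0016^(1/2) = 1.242 m³/s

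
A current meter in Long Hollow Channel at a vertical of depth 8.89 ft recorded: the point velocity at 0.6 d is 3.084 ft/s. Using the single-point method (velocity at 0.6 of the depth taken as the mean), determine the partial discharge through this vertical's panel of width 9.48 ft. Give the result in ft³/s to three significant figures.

260 ft³/s

v̄ = v₀.₆ = 3.084 ft/s
q = v̄ × d × w = 3.084 × 8.89 × 9.48 = 259.9 ft³/s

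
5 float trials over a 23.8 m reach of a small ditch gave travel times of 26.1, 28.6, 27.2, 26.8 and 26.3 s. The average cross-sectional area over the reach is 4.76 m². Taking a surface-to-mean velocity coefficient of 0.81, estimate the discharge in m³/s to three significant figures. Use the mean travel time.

t̄ = (26.1 + 28.6 + 27.2 + 26.8 + 26.3) / 5 = 27 s
v_surface = L / t̄ = 23.8 / 27 = 0.8815 m/s
v_mean = 0.81 × 0.8815 = 0.7140 m/s
Q = A × v_mean = 4.76 × 0.7140 = 3.399 m³/s

3.40 m³/s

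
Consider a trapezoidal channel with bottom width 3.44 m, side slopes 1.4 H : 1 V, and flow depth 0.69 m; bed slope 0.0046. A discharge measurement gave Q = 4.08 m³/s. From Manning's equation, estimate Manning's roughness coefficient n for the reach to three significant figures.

A = (b + z·y)·y = (3.44 + 1.4×0.69)×0.69 = 3.040 m²
P = b + 2y√(1+z²) = 3.44 + 2×0.69×√(1+1.4²) = 5.814 m
R = A/P = 3.040/5.814 = 0.5229 m
n = (1/Q)·A·R^(2/3)·S^(1/2) = (1/4.08) × 3.040 × 0.6490 × 0.06782 = 0.03280

0.0328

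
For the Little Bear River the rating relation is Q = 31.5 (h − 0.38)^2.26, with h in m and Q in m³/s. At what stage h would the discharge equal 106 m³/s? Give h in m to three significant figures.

2.09 m

h − h₀ = (Q/C)^(1/b) = (106/31.5)^(1/2.26) = 1.711 m
h = 0.38 + 1.711 = 2.091 m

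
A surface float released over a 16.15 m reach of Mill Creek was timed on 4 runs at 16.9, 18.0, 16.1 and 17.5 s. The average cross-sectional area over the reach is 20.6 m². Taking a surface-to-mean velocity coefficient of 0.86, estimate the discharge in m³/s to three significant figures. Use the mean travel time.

16.7 m³/s

t̄ = (16.9 + 18.0 + 16.1 + 17.5) / 4 = 17.125 s
v_surface = L / t̄ = 16.15 / 17.125 = 0.9431 m/s
v_mean = 0.86 × 0.9431 = 0.8110 m/s
Q = A × v_mean = 20.6 × 0.8110 = 16.71 m³/s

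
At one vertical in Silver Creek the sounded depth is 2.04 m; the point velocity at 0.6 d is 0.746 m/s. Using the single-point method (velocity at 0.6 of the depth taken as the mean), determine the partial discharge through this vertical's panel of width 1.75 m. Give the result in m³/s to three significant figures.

v̄ = v₀.₆ = 0.746 m/s
q = v̄ × d × w = 0.7460 × 2.04 × 1.75 = 2.663 m³/s

2.66 m³/s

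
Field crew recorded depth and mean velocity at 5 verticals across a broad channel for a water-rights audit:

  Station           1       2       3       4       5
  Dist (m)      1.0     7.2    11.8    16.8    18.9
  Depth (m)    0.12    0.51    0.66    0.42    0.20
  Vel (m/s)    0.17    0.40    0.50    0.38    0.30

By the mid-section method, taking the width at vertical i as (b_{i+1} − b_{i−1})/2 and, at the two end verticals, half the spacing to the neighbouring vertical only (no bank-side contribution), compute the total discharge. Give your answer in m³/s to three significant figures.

w_1 = (7.2 − 1.0)/2 = 3.1 m; q_1 = 0.17 × 0.12 × 3.1 = 0.06324 m³/s
w_2 = (11.8 − 1.0)/2 = 5.4 m; q_2 = 0.40 × 0.51 × 5.4 = 1.102 m³/s
w_3 = (16.8 − 7.2)/2 = 4.8 m; q_3 = 0.50 × 0.66 × 4.8 = 1.584 m³/s
w_4 = (18.9 − 11.8)/2 = 3.55 m; q_4 = 0.38 × 0.42 × 3.55 = 0.5666 m³/s
w_5 = (18.9 − 16.8)/2 = 1.05 m; q_5 = 0.30 × 0.20 × 1.05 = 0.06300 m³/s
Q = Σ qᵢ = 3.378 m³/s

3.38 m³/s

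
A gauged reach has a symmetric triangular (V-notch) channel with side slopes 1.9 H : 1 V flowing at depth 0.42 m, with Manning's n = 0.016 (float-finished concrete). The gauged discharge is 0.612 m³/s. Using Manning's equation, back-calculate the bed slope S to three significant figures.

0.00805

A = z·y² = 1.9×0.42² = 0.3352 m²
P = 2y√(1+z²) = 2×0.42×√(1+1.9²) = 1.804 m
R = A/P = 0.3352/1.804 = 0.1858 m
S = (Q·n / (1·A·R^(2/3)))² = (0.612×0.016 / (1×0.3352×0.3256))² = 0.008049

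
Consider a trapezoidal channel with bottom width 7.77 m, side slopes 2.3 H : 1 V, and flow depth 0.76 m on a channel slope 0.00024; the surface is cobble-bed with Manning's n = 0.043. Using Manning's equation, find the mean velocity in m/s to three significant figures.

A = (b + z·y)·y = (7.77 + 2.3×0.76)×0.76 = 7.234 m²
P = b + 2y√(1+z²) = 7.77 + 2×0.76×√(1+2.3²) = 11.58 m
R = A/P = 7.234/11.58 = 0.6246 m
Q = (1/n)·A·R^(2/3)·S^(1/2) = (1/0.043) × 7.234 × 0.6246^(2/3) × 0.00024^(1/2) = 1.904 m³/s
V = Q/A = 1.904/7.234 = 0.2632 m/s

0.263 m/s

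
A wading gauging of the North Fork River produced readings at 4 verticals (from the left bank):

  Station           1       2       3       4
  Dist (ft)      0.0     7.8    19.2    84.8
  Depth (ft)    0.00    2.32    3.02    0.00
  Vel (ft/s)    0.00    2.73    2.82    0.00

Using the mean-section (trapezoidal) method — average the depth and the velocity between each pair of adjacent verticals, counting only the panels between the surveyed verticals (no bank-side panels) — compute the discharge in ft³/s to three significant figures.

236 ft³/s

Panel 1-2: Δb = 7.8 ft, d̄ = (0.00+2.32)/2 = 1.16, v̄ = (0.00+2.73)/2 = 1.365 → q = 7.8×1.16×1.365 = 12.35 ft³/s
Panel 2-3: Δb = 11.4 ft, d̄ = (2.32+3.02)/2 = 2.67, v̄ = (2.73+2.82)/2 = 2.775 → q = 11.4×2.67×2.775 = 84.47 ft³/s
Panel 3-4: Δb = 65.6 ft, d̄ = (3.02+0.00)/2 = 1.51, v̄ = (2.82+0.00)/2 = 1.41 → q = 65.6×1.51×1.41 = 139.7 ft³/s
Q = Σ q = 236.5 ft³/s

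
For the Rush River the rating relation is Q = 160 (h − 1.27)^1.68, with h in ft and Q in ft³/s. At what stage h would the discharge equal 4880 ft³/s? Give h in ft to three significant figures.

h − h₀ = (Q/C)^(1/b) = (4880/160)^(1/1.68) = 7.647 ft
h = 1.27 + 7.647 = 8.917 ft

8.92 ft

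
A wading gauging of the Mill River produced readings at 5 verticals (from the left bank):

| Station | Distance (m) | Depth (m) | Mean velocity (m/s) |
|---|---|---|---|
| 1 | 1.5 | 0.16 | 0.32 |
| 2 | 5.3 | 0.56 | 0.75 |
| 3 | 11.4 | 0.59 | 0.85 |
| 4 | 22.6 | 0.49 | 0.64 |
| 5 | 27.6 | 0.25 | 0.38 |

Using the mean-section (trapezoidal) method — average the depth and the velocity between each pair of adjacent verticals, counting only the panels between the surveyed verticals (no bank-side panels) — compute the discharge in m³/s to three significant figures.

8.99 m³/s

Panel 1-2: Δb = 3.8 m, d̄ = (0.16+0.56)/2 = 0.36, v̄ = (0.32+0.75)/2 = 0.535 → q = 3.8×0.36×0.535 = 0.7319 m³/s
Panel 2-3: Δb = 6.1 m, d̄ = (0.56+0.59)/2 = 0.575, v̄ = (0.75+0.85)/2 = 0.8 → q = 6.1×0.575×0.8 = 2.806 m³/s
Panel 3-4: Δb = 11.2 m, d̄ = (0.59+0.49)/2 = 0.54, v̄ = (0.85+0.64)/2 = 0.745 → q = 11.2×0.54×0.745 = 4.506 m³/s
Panel 4-5: Δb = 5 m, d̄ = (0.49+0.25)/2 = 0.37, v̄ = (0.64+0.38)/2 = 0.51 → q = 5×0.37×0.51 = 0.9435 m³/s
Q = Σ q = 8.987 m³/s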